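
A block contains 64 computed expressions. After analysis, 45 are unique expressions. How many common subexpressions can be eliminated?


CSE count = total expressions - unique expressions
= 64 - 45 = 19

19


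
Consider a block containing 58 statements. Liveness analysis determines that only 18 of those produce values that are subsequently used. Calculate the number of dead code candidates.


Dead code = total statements - live definitions
= 58 - 18 = 40

40


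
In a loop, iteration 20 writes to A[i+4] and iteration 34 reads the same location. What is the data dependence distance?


Distance = read iteration - write iteration
= 34 - 20 = 14

14


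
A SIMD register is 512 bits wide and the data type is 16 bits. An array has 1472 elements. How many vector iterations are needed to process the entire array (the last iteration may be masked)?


Width = 512 / 16 = 32 elements per vector op
Iterations = ceil(1472 / 32) = 46

46


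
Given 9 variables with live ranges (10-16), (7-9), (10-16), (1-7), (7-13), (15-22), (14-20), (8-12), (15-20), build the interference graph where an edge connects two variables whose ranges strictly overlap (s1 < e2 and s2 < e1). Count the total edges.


Check all pairs for overlapping intervals.
Two intervals (s1,e1) and (s2,e2) overlap if s1 < e2 and s2 < e1.
v0 (10-16) vs v1..v8: overlaps v2, v4, v5, v6, v7, v8 -> 6
v1 (7-9) vs v2..v8: overlaps v4, v7 -> 2
v2 (10-16) vs v3..v8: overlaps v4, v5, v6, v7, v8 -> 5
v3 (1-7) vs v4..v8: overlaps none -> 0
v4 (7-13) vs v5..v8: overlaps v7 -> 1
v5 (15-22) vs v6..v8: overlaps v6, v8 -> 2
v6 (14-20) vs v7..v8: overlaps v8 -> 1
v7 (8-12) vs v8: overlaps none -> 0
Total overlapping pairs = 6 + 2 + 5 + 0 + 1 + 2 + 1 + 0 = 17

17


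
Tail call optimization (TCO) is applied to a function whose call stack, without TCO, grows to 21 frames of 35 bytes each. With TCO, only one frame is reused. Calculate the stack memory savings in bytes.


Without TCO: 21 * 35 = 735 bytes
With TCO: reuse 1 frame = 35 bytes
Savings = 735 - 35 = 700

700


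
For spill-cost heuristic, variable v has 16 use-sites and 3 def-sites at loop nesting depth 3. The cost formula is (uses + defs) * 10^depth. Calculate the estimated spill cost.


uses + defs = 16 + 3 = 19
10^3 = 1000
Spill cost = 19 * 1000 = 19000

19000


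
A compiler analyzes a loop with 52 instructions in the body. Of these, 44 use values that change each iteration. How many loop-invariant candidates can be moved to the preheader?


Invariant candidates = total - loop-dependent
= 52 - 44 = 8

8


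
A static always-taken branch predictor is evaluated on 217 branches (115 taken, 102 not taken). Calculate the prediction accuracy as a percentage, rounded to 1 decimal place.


Predictor: always-taken
Correct predictions = 115
Accuracy = 115 / 217 * 100 = 53.0%

53.0


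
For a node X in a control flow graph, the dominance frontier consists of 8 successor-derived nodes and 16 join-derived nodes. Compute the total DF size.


DF(X) = direct successor contributions + join point contributions
= 8 + 16 = 24

24


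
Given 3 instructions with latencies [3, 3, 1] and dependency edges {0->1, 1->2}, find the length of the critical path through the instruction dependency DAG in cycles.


Compute longest path through dependency graph: dist(Ik) = max over predecessors of dist + latency(Ik).
dist(I0) = latency 3 = 3
dist(I1) = dist(I0) + 3 = 3 + 3 = 6
dist(I2) = dist(I1) + 1 = 6 + 1 = 7
Critical path = max dist = 7

7


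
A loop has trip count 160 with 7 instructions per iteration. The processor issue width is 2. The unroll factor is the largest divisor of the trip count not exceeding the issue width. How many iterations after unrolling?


Largest divisor of 160 <= 2 is 2
New iterations = 160 / 2 = 80

80


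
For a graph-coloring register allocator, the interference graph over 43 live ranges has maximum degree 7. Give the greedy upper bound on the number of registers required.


Greedy coloring never needs more than (max_degree + 1) colors: when coloring a vertex, at most max_degree neighbors are already colored.
Upper bound = 7 + 1 = 8

8


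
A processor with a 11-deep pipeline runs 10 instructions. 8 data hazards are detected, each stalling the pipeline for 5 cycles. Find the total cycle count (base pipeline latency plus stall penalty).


Base cycles = 11 + 10 - 1 = 20
Total stalls = 8 * 5 = 40
Total = 20 + 40 = 60

60


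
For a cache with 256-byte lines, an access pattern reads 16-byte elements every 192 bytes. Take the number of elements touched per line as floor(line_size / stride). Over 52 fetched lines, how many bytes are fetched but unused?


Elements per line = floor(256 / 192) = 1
Bytes used per line = 1 * 16 = 16
Wasted per line = 256 - 16 = 240
Total wasted = 240 * 52 = 12480

12480


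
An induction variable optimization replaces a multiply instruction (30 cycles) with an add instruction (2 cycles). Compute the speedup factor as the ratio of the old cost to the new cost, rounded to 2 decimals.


Ratio = mult_cost / add_cost = 30 / 2 = 15.0

15.0


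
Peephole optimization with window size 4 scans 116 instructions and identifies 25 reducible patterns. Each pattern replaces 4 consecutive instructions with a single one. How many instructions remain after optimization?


Each match removes 3 instructions.
Total removed = 25 * 3 = 75
Remaining = 116 - 75 = 41

41


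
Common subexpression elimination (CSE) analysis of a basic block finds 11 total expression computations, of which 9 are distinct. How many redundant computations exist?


CSE count = total expressions - unique expressions
= 11 - 9 = 2

2


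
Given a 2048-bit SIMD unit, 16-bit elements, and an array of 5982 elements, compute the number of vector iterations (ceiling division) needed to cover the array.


Width = 2048 / 16 = 128 elements per vector op
Iterations = ceil(5982 / 128) = 47

47


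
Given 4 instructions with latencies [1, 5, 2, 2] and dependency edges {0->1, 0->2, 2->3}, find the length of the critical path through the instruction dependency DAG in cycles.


Compute longest path through dependency graph: dist(Ik) = max over predecessors of dist + latency(Ik).
dist(I0) = latency 1 = 1
dist(I1) = dist(I0) + 5 = 1 + 5 = 6
dist(I2) = dist(I0) + 2 = 1 + 2 = 3
dist(I3) = dist(I2) + 2 = 3 + 2 = 5
Critical path = max dist = 6

6


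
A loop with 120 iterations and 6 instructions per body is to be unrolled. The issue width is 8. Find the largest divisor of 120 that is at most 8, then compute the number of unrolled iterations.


Largest divisor of 120 <= 8 is 8
New iterations = 120 / 8 = 15

15


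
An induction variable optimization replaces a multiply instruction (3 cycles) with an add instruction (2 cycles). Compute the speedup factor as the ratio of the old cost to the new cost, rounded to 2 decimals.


Ratio = mult_cost / add_cost = 3 / 2 = 1.5

1.5


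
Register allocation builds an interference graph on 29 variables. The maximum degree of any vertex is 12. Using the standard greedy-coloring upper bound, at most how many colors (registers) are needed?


Greedy coloring never needs more than (max_degree + 1) colors: when coloring a vertex, at most max_degree neighbors are already colored.
Upper bound = 12 + 1 = 13

13


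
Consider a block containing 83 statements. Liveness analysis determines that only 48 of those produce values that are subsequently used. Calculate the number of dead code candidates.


Dead code = total statements - live definitions
= 83 - 48 = 35

35


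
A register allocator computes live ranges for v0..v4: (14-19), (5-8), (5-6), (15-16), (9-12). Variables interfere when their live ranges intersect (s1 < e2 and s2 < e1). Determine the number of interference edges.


Check all pairs for overlapping intervals.
Two intervals (s1,e1) and (s2,e2) overlap if s1 < e2 and s2 < e1.
v0 (14-19) vs v1..v4: overlaps v3 -> 1
v1 (5-8) vs v2..v4: overlaps v2 -> 1
v2 (5-6) vs v3..v4: overlaps none -> 0
v3 (15-16) vs v4: overlaps none -> 0
Total overlapping pairs = 1 + 1 + 0 + 0 = 2

2


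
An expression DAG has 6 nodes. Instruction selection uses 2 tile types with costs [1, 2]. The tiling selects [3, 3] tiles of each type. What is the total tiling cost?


Total cost = sum(count_i * cost_i)
= 3*1 + 3*2
= 9

9


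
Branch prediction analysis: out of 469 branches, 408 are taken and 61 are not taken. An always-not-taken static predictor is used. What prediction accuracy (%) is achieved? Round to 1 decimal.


Predictor: always-not-taken
Correct predictions = 61
Accuracy = 61 / 469 * 100 = 13.0%

13.0


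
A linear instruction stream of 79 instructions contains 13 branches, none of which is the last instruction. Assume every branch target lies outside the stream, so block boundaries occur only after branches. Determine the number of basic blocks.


With no in-sequence branch targets, the leaders are the first instruction plus the instruction after each branch.
Number of basic blocks = branches + 1
= 13 + 1 = 14

14


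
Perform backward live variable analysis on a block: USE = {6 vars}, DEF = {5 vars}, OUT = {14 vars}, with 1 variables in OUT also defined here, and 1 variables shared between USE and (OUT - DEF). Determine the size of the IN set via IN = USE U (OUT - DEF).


OUT - DEF: 14 - 1 = 13
|IN| = |USE| + |OUT - DEF| - |USE ∩ (OUT - DEF)| = 6 + 13 - 1 = 18

18


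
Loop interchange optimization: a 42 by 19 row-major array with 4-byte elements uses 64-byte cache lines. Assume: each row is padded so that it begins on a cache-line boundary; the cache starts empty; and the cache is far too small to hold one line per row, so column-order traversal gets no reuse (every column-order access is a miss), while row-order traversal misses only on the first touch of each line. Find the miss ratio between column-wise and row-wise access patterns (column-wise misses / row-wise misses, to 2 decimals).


Each row occupies 19 * 4 = 76 bytes and starts on a line boundary, so it spans ceil(76 / 64) = 2 cache lines.
Row-major traversal misses (one per line touched): 42 * ceil(19 * 4 / 64) = 84
Column-major traversal misses (no reuse, every access misses): 42 * 19 = 798
Ratio = 798 / 84 = 9.5

9.5


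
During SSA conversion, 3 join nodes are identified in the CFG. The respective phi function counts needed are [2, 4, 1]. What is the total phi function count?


Total phi functions = sum of phi functions at each join node
= 2 + 4 + 1 = 7

7


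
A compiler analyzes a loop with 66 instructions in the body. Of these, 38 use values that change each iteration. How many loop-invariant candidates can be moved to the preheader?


Invariant candidates = total - loop-dependent
= 66 - 38 = 28

28


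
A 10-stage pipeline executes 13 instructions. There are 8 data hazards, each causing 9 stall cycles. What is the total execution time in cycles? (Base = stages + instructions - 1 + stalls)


Base cycles = 10 + 13 - 1 = 22
Total stalls = 8 * 9 = 72
Total = 22 + 72 = 94

94


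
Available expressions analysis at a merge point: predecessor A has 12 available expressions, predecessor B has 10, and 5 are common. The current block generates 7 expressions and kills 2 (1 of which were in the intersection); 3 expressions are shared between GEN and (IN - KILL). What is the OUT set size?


IN = intersection of predecessors = 5
IN - KILL = 5 - 1 = 4
|OUT| = |GEN| + |IN - KILL| - |GEN ∩ (IN - KILL)| = 7 + 4 - 3 = 8

8


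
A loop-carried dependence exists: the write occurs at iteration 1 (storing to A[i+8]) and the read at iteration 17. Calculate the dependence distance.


Distance = read iteration - write iteration
= 17 - 1 = 16

16


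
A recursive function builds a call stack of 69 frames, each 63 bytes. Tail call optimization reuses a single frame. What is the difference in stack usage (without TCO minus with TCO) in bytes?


Without TCO: 69 * 63 = 4347 bytes
With TCO: reuse 1 frame = 63 bytes
Savings = 4347 - 63 = 4284

4284


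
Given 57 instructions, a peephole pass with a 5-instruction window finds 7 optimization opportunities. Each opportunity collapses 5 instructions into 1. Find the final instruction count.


Each match removes 4 instructions.
Total removed = 7 * 4 = 28
Remaining = 57 - 28 = 29

29


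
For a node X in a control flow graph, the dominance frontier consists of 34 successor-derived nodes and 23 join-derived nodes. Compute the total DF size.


DF(X) = direct successor contributions + join point contributions
= 34 + 23 = 57

57


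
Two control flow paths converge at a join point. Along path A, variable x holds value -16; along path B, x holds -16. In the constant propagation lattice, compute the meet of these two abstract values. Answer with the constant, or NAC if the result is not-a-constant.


Meet operation: if both paths give the same constant, result is that constant; if they differ, result is NAC (not-a-constant).
Path A: -16, Path B: -16 -> equal
Result: constant -> -16

-16


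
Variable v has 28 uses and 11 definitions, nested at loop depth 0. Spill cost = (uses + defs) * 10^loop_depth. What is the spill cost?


uses + defs = 28 + 11 = 39
10^0 = 1
Spill cost = 39 * 1 = 39

39


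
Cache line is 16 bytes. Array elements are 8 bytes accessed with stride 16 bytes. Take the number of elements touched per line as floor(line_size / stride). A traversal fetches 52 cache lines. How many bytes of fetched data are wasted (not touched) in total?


Elements per line = floor(16 / 16) = 1
Bytes used per line = 1 * 8 = 8
Wasted per line = 16 - 8 = 8
Total wasted = 8 * 52 = 416

416


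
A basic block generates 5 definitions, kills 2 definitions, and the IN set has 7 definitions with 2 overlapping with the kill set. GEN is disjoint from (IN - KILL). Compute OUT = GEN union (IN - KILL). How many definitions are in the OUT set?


IN - KILL: 7 - 2 = 5 surviving definitions
OUT = GEN + surviving = 5 + 5 = 10

10


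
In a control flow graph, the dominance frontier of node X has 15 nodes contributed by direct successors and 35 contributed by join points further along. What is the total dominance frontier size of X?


DF(X) = direct successor contributions + join point contributions
= 15 + 35 = 50

50


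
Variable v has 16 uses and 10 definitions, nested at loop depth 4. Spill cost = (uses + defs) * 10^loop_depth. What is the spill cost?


uses + defs = 16 + 10 = 26
10^4 = 10000
Spill cost = 26 * 10000 = 260000

260000


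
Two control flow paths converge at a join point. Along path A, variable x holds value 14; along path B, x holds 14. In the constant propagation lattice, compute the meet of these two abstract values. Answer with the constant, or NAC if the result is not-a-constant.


Meet operation: if both paths give the same constant, result is that constant; if they differ, result is NAC (not-a-constant).
Path A: 14, Path B: 14 -> equal
Result: constant -> 14

14


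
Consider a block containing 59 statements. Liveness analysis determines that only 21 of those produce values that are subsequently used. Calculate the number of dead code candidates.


Dead code = total statements - live definitions
= 59 - 21 = 38

38


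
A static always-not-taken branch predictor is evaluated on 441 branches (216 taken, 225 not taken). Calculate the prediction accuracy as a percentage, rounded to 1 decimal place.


Predictor: always-not-taken
Correct predictions = 225
Accuracy = 225 / 441 * 100 = 51.0%

51.0


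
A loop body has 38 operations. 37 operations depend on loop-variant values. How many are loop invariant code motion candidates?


Invariant candidates = total - loop-dependent
= 38 - 37 = 1

1


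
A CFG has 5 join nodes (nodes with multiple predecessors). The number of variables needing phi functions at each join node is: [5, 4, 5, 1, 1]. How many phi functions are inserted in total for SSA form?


Total phi functions = sum of phi functions at each join node
= 5 + 4 + 5 + 1 + 1 = 16

16


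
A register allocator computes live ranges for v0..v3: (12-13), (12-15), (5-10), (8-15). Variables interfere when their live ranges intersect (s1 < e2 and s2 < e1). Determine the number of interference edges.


Check all pairs for overlapping intervals.
Two intervals (s1,e1) and (s2,e2) overlap if s1 < e2 and s2 < e1.
v0 (12-13) vs v1..v3: overlaps v1, v3 -> 2
v1 (12-15) vs v2..v3: overlaps v3 -> 1
v2 (5-10) vs v3: overlaps v3 -> 1
Total overlapping pairs = 2 + 1 + 1 = 4

4


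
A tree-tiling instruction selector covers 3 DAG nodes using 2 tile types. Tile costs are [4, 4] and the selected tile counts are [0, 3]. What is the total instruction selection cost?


Total cost = sum(count_i * cost_i)
= 0*4 + 3*4
= 12

12


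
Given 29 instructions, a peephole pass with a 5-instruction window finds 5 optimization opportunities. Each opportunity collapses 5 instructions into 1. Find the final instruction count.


Each match removes 4 instructions.
Total removed = 5 * 4 = 20
Remaining = 29 - 20 = 9

9


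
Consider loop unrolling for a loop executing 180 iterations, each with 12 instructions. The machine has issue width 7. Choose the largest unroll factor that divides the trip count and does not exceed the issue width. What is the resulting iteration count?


Largest divisor of 180 <= 7 is 6
New iterations = 180 / 6 = 30

30


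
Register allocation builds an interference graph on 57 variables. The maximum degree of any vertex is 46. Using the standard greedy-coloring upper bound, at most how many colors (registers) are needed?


Greedy coloring never needs more than (max_degree + 1) colors: when coloring a vertex, at most max_degree neighbors are already colored.
Upper bound = 46 + 1 = 47

47


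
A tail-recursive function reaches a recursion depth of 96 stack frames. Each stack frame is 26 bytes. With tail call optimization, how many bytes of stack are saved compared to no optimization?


Without TCO: 96 * 26 = 2496 bytes
With TCO: reuse 1 frame = 26 bytes
Savings = 2496 - 26 = 2470

2470


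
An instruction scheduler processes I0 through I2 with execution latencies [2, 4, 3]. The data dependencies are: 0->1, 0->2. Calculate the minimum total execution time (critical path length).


Compute longest path through dependency graph: dist(Ik) = max over predecessors of dist + latency(Ik).
dist(I0) = latency 2 = 2
dist(I1) = dist(I0) + 4 = 2 + 4 = 6
dist(I2) = dist(I0) + 3 = 2 + 3 = 5
Critical path = max dist = 6

6


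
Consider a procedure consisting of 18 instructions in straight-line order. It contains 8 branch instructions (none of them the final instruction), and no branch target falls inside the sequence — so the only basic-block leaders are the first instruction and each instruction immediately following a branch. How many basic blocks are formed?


With no in-sequence branch targets, the leaders are the first instruction plus the instruction after each branch.
Number of basic blocks = branches + 1
= 8 + 1 = 9

9


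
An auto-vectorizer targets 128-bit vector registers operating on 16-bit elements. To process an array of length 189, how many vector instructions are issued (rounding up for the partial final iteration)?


Width = 128 / 16 = 8 elements per vector op
Iterations = ceil(189 / 8) = 24

24


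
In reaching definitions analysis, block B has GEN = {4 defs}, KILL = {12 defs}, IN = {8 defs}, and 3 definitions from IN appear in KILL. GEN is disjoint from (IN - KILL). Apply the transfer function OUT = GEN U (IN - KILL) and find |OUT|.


IN - KILL: 8 - 3 = 5 surviving definitions
OUT = GEN + surviving = 4 + 5 = 9

9


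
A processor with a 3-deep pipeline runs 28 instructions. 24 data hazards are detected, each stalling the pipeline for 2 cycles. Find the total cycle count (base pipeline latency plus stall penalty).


Base cycles = 3 + 28 - 1 = 30
Total stalls = 24 * 2 = 48
Total = 30 + 48 = 78

78


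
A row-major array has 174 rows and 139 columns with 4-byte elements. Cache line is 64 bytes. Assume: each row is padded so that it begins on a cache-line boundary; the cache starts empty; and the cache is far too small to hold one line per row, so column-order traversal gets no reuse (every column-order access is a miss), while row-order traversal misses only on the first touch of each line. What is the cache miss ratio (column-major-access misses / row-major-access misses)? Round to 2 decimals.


Each row occupies 139 * 4 = 556 bytes and starts on a line boundary, so it spans ceil(556 / 64) = 9 cache lines.
Row-major traversal misses (one per line touched): 174 * ceil(139 * 4 / 64) = 1566
Column-major traversal misses (no reuse, every access misses): 174 * 139 = 24186
Ratio = 24186 / 1566 = 15.44

15.44


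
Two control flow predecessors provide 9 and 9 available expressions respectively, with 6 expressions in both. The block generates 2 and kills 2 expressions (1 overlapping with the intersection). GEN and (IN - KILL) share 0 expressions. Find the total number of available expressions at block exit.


IN = intersection of predecessors = 6
IN - KILL = 6 - 1 = 5
|OUT| = |GEN| + |IN - KILL| - |GEN ∩ (IN - KILL)| = 2 + 5 - 0 = 7

7


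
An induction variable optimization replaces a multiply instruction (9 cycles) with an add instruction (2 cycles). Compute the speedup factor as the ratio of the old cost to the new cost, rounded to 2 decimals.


Ratio = mult_cost / add_cost = 9 / 2 = 4.5

4.5


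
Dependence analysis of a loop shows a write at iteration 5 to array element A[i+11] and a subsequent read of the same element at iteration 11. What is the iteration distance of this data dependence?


Distance = read iteration - write iteration
= 11 - 5 = 6

6


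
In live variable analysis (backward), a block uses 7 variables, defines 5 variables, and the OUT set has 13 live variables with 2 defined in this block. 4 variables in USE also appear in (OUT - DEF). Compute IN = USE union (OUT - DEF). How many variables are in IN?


OUT - DEF: 13 - 2 = 11
|IN| = |USE| + |OUT - DEF| - |USE ∩ (OUT - DEF)| = 7 + 11 - 4 = 14

14


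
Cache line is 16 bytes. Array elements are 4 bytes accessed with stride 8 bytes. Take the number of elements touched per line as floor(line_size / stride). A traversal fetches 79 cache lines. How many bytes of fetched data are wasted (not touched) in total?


Elements per line = floor(16 / 8) = 2
Bytes used per line = 2 * 4 = 8
Wasted per line = 16 - 8 = 8
Total wasted = 8 * 79 = 632

632


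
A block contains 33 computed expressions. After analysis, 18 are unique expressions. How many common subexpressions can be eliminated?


CSE count = total expressions - unique expressions
= 33 - 18 = 15

15


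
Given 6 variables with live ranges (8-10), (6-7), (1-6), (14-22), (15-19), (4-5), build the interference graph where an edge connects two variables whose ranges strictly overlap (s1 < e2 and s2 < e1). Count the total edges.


Check all pairs for overlapping intervals.
Two intervals (s1,e1) and (s2,e2) overlap if s1 < e2 and s2 < e1.
v0 (8-10) vs v1..v5: overlaps none -> 0
v1 (6-7) vs v2..v5: overlaps none -> 0
v2 (1-6) vs v3..v5: overlaps v5 -> 1
v3 (14-22) vs v4..v5: overlaps v4 -> 1
v4 (15-19) vs v5: overlaps none -> 0
Total overlapping pairs = 0 + 0 + 1 + 1 + 0 = 2

2


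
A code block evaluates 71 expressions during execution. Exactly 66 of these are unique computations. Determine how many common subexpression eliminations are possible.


CSE count = total expressions - unique expressions
= 71 - 66 = 5

5


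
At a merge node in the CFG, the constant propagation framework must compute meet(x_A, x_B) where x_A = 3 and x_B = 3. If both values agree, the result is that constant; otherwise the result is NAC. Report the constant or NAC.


Meet operation: if both paths give the same constant, result is that constant; if they differ, result is NAC (not-a-constant).
Path A: 3, Path B: 3 -> equal
Result: constant -> 3

3


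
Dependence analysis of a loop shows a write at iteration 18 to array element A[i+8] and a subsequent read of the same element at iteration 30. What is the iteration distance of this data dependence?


Distance = read iteration - write iteration
= 30 - 18 = 12

12


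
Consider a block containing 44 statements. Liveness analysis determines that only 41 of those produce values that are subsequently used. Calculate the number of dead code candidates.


Dead code = total statements - live definitions
= 44 - 41 = 3

3


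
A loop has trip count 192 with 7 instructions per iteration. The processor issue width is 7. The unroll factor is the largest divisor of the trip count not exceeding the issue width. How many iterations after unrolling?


Largest divisor of 192 <= 7 is 6
New iterations = 192 / 6 = 32

32


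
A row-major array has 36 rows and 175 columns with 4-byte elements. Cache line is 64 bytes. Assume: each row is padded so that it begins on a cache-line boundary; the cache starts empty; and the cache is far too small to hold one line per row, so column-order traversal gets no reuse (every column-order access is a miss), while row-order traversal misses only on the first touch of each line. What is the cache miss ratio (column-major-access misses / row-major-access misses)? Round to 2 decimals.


Each row occupies 175 * 4 = 700 bytes and starts on a line boundary, so it spans ceil(700 / 64) = 11 cache lines.
Row-major traversal misses (one per line touched): 36 * ceil(175 * 4 / 64) = 396
Column-major traversal misses (no reuse, every access misses): 36 * 175 = 6300
Ratio = 6300 / 396 = 15.91

15.91


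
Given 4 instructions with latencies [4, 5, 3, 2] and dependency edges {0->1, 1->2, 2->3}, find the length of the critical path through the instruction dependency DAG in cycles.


Compute longest path through dependency graph: dist(Ik) = max over predecessors of dist + latency(Ik).
dist(I0) = latency 4 = 4
dist(I1) = dist(I0) + 5 = 4 + 5 = 9
dist(I2) = dist(I1) + 3 = 9 + 3 = 12
dist(I3) = dist(I2) + 2 = 12 + 2 = 14
Critical path = max dist = 14

14


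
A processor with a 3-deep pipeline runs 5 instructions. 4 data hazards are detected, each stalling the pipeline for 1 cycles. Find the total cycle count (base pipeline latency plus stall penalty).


Base cycles = 3 + 5 - 1 = 7
Total stalls = 4 * 1 = 4
Total = 7 + 4 = 11

11


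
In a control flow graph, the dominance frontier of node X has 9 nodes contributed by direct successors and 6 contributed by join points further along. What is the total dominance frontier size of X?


DF(X) = direct successor contributions + join point contributions
= 9 + 6 = 15

15


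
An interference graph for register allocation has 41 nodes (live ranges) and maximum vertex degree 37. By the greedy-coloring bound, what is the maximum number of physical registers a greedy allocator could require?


Greedy coloring never needs more than (max_degree + 1) colors: when coloring a vertex, at most max_degree neighbors are already colored.
Upper bound = 37 + 1 = 38

38


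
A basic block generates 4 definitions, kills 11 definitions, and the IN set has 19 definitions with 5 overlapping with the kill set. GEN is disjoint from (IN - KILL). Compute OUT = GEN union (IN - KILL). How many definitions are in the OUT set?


IN - KILL: 19 - 5 = 14 surviving definitions
OUT = GEN + surviving = 4 + 14 = 18

18


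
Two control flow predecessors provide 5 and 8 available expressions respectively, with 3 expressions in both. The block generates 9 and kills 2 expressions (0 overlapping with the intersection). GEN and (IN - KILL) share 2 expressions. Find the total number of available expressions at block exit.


IN = intersection of predecessors = 3
IN - KILL = 3 - 0 = 3
|OUT| = |GEN| + |IN - KILL| - |GEN ∩ (IN - KILL)| = 9 + 3 - 2 = 10

10


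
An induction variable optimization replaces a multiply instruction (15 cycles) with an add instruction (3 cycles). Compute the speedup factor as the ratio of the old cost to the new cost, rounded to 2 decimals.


Ratio = mult_cost / add_cost = 15 / 3 = 5.0

5.0


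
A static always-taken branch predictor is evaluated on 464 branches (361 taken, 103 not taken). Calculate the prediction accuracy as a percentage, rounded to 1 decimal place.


Predictor: always-taken
Correct predictions = 361
Accuracy = 361 / 464 * 100 = 77.8%

77.8


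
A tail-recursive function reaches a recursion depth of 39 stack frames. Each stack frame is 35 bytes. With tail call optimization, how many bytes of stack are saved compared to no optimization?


Without TCO: 39 * 35 = 1365 bytes
With TCO: reuse 1 frame = 35 bytes
Savings = 1365 - 35 = 1330

1330


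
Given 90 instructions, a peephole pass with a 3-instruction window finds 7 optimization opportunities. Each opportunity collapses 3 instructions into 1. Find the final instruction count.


Each match removes 2 instructions.
Total removed = 7 * 2 = 14
Remaining = 90 - 14 = 76

76


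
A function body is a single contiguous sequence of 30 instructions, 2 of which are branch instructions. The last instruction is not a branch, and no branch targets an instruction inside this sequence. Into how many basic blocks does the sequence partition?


With no in-sequence branch targets, the leaders are the first instruction plus the instruction after each branch.
Number of basic blocks = branches + 1
= 2 + 1 = 3

3


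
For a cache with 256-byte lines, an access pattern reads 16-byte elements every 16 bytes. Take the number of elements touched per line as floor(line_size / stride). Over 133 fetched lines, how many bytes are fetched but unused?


Elements per line = floor(256 / 16) = 16
Bytes used per line = 16 * 16 = 256
Wasted per line = 256 - 256 = 0
Total wasted = 0 * 133 = 0

0


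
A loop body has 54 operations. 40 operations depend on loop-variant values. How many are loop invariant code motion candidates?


Invariant candidates = total - loop-dependent
= 54 - 40 = 14

14


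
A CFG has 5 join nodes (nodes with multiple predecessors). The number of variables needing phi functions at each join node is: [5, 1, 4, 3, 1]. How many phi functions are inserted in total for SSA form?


Total phi functions = sum of phi functions at each join node
= 5 + 1 + 4 + 3 + 1 = 14

14


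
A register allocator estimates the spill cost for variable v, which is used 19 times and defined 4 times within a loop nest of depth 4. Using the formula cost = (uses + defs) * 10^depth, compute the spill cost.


uses + defs = 19 + 4 = 23
10^4 = 10000
Spill cost = 23 * 10000 = 230000

230000


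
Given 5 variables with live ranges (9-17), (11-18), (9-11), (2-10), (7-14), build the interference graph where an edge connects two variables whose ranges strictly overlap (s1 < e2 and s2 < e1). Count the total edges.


Check all pairs for overlapping intervals.
Two intervals (s1,e1) and (s2,e2) overlap if s1 < e2 and s2 < e1.
v0 (9-17) vs v1..v4: overlaps v1, v2, v3, v4 -> 4
v1 (11-18) vs v2..v4: overlaps v4 -> 1
v2 (9-11) vs v3..v4: overlaps v3, v4 -> 2
v3 (2-10) vs v4: overlaps v4 -> 1
Total overlapping pairs = 4 + 1 + 2 + 1 = 8

8


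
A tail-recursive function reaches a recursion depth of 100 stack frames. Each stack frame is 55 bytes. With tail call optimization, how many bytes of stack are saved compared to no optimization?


Without TCO: 100 * 55 = 5500 bytes
With TCO: reuse 1 frame = 55 bytes
Savings = 5500 - 55 = 5445

5445


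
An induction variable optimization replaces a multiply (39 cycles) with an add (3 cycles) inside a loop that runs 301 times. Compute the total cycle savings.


Per-iteration saving = 39 - 3 = 36
Total saved = 301 * 36 = 10836

10836


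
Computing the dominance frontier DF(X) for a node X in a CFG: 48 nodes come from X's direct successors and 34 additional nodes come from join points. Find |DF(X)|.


DF(X) = direct successor contributions + join point contributions
= 48 + 34 = 82

82


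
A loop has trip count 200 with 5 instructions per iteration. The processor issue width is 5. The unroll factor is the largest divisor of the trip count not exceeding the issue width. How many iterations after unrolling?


Largest divisor of 200 <= 5 is 5
New iterations = 200 / 5 = 40

40


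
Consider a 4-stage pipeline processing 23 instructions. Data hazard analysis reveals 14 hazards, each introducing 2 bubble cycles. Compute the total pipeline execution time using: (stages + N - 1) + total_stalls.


Base cycles = 4 + 23 - 1 = 26
Total stalls = 14 * 2 = 28
Total = 26 + 28 = 54

54


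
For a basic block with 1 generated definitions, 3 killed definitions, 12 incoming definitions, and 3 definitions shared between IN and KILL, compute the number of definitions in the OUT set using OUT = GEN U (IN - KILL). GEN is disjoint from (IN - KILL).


IN - KILL: 12 - 3 = 9 surviving definitions
OUT = GEN + surviving = 1 + 9 = 10

10


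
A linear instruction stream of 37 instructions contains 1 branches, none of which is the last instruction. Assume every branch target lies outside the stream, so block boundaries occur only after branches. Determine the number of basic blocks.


With no in-sequence branch targets, the leaders are the first instruction plus the instruction after each branch.
Number of basic blocks = branches + 1
= 1 + 1 = 2

2


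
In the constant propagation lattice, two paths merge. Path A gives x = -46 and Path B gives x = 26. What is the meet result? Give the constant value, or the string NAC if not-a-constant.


Meet operation: if both paths give the same constant, result is that constant; if they differ, result is NAC (not-a-constant).
Path A: -46, Path B: 26 -> differ
Result: not-a-constant -> NAC

NAC


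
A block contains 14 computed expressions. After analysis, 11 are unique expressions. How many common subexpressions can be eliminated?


CSE count = total expressions - unique expressions
= 14 - 11 = 3

3


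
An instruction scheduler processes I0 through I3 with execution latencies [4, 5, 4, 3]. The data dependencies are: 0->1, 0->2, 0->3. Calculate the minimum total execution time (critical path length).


Compute longest path through dependency graph: dist(Ik) = max over predecessors of dist + latency(Ik).
dist(I0) = latency 4 = 4
dist(I1) = dist(I0) + 5 = 4 + 5 = 9
dist(I2) = dist(I0) + 4 = 4 + 4 = 8
dist(I3) = dist(I0) + 3 = 4 + 3 = 7
Critical path = max dist = 9

9


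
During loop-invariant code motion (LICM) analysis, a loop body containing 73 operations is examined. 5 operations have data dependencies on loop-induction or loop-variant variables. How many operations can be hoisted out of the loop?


Invariant candidates = total - loop-dependent
= 73 - 5 = 68

68


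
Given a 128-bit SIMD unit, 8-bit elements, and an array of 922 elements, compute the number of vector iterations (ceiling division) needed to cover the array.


Width = 128 / 8 = 16 elements per vector op
Iterations = ceil(922 / 16) = 58

58


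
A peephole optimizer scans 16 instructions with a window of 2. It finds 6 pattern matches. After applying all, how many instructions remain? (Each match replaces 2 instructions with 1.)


Each match removes 1 instructions.
Total removed = 6 * 1 = 6
Remaining = 16 - 6 = 10

10


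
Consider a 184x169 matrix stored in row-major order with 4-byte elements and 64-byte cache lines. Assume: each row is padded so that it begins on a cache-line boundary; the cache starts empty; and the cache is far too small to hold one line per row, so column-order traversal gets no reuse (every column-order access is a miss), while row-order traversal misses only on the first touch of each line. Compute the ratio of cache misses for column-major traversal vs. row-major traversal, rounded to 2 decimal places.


Each row occupies 169 * 4 = 676 bytes and starts on a line boundary, so it spans ceil(676 / 64) = 11 cache lines.
Row-major traversal misses (one per line touched): 184 * ceil(169 * 4 / 64) = 2024
Column-major traversal misses (no reuse, every access misses): 184 * 169 = 31096
Ratio = 31096 / 2024 = 15.36

15.36


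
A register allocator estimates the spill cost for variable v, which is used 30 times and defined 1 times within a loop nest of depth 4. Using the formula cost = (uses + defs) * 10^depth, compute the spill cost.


uses + defs = 30 + 1 = 31
10^4 = 10000
Spill cost = 31 * 10000 = 310000

310000


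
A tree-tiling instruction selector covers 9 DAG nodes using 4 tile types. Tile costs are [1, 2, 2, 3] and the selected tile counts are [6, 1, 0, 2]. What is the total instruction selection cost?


Total cost = sum(count_i * cost_i)
= 6*1 + 1*2 + 0*2 + 2*3
= 14

14


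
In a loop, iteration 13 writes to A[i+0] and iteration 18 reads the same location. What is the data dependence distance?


Distance = read iteration - write iteration
= 18 - 13 = 5

5


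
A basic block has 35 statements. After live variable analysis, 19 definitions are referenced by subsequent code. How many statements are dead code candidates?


Dead code = total statements - live definitions
= 35 - 19 = 16

16


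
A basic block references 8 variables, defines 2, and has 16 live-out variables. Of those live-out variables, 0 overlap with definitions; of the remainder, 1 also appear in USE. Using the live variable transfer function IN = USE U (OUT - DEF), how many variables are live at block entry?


OUT - DEF: 16 - 0 = 16
|IN| = |USE| + |OUT - DEF| - |USE ∩ (OUT - DEF)| = 8 + 16 - 1 = 23

23


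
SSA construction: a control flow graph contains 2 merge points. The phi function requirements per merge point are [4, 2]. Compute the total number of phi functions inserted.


Total phi functions = sum of phi functions at each join node
= 4 + 2 = 6

6


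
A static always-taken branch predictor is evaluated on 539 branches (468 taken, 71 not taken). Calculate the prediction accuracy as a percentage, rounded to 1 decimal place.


Predictor: always-taken
Correct predictions = 468
Accuracy = 468 / 539 * 100 = 86.8%

86.8


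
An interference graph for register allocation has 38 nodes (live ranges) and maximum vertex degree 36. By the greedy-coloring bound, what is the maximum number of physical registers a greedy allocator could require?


Greedy coloring never needs more than (max_degree + 1) colors: when coloring a vertex, at most max_degree neighbors are already colored.
Upper bound = 36 + 1 = 37

37


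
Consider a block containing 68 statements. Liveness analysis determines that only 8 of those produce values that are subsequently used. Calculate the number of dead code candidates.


Dead code = total statements - live definitions
= 68 - 8 = 60

60


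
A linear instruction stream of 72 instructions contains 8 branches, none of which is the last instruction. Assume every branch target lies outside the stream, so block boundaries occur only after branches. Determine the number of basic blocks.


With no in-sequence branch targets, the leaders are the first instruction plus the instruction after each branch.
Number of basic blocks = branches + 1
= 8 + 1 = 9

9


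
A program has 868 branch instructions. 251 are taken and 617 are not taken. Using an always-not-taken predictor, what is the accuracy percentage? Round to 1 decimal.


Predictor: always-not-taken
Correct predictions = 617
Accuracy = 617 / 868 * 100 = 71.1%

71.1


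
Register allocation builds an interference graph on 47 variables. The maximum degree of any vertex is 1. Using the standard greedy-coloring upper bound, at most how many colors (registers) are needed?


Greedy coloring never needs more than (max_degree + 1) colors: when coloring a vertex, at most max_degree neighbors are already colored.
Upper bound = 1 + 1 = 2

2


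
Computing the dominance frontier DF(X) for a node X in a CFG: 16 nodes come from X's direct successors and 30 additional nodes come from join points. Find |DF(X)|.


DF(X) = direct successor contributions + join point contributions
= 16 + 30 = 46

46
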